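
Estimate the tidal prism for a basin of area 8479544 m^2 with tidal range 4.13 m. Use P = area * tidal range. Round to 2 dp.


Tidal prism = Area * Tidal range
P = 8479544 * 4.13
P = 35020516.72 m^3

35020516.72


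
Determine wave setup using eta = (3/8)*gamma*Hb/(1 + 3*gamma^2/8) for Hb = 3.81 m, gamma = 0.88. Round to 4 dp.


eta = (3/8) * gamma * Hb / (1 + 3*gamma^2/8)
Numerator = (3/8) * 0.88 * 3.81 = 1.257300
Denominator = 1 + 3*0.88^2/8 = 1 + 0.290400 = 1.290400
eta = 1.257300 / 1.290400
eta = 0.9743 m

0.9743


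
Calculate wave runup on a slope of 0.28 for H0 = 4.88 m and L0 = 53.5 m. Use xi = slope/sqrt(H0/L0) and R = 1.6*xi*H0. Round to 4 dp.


xi = slope / sqrt(H0/L0)
H0/L0 = 4.88/53.5 = 0.091215
sqrt(0.091215) = 0.302018
xi = 0.28 / 0.302018 = 0.927097
R = 1.6 * xi * H0 = 1.6 * 0.927097 * 4.88
R = 7.2388 m

7.2388


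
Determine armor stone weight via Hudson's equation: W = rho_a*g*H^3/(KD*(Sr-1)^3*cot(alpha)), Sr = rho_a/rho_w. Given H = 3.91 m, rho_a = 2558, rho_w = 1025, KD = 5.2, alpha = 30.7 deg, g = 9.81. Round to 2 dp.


Sr = rho_a / rho_w = 2558 / 1025 = 2.495610
(Sr - 1) = 1.495610
(Sr - 1)^3 = 3.345453
cot(30.7) = 1 / tan(30.7) = 1 / 0.593757 = 1.684192
Numerator = 2558 * 9.81 * 3.91^3 = 1500029.5677
Denominator = 5.2 * 3.345453 * 1.684192 = 29.298798
W = 1500029.5677 / 29.298798
W = 51197.65 N

51197.65


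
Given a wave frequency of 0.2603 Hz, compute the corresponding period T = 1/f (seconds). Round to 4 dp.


T = 1 / f
T = 1 / 0.2603
T = 3.8417 s

3.8417


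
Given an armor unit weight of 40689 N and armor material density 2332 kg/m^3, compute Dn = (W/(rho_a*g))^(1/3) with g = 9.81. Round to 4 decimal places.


V = W / (rho_a * g)
V = 40689 / (2332 * 9.81)
V = 40689 / 22876.92
V = 1.778605 m^3
Dn = V^(1/3) = 1.778605^(1/3)
Dn = 1.2116 m

1.2116


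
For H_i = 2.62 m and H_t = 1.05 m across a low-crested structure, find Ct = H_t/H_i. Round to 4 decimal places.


Ct = H_t / H_i
Ct = 1.05 / 2.62
Ct = 0.4008

0.4008


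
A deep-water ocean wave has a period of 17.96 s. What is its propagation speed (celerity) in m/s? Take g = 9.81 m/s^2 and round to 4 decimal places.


We use the deep-water celerity formula:
C = g * T / (2 * pi)
C = 9.81 * 17.96 / (2 * 3.14159...)
C = 176.187600 / 6.283185
C = 28.0411 m/s

28.0411


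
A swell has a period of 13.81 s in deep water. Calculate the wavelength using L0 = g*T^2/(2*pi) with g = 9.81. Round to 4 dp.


L0 = g * T^2 / (2 * pi)
L0 = 9.81 * 13.81^2 / (2 * pi)
L0 = 9.81 * 190.7161 / 6.28319
L0 = 1870.9249 / 6.28319
L0 = 297.7670 m

297.7670


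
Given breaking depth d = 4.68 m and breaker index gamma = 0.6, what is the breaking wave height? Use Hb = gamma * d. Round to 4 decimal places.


Hb = gamma * d
Hb = 0.6 * 4.68
Hb = 2.8080 m

2.8080


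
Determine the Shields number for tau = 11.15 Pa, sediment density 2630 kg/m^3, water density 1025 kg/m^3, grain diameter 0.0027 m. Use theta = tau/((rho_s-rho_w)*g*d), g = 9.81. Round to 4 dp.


theta = tau / ((rho_s - rho_w) * g * d)
rho_s - rho_w = 2630 - 1025 = 1605
Denominator = 1605 * 9.81 * 0.0027 = 42.511635
theta = 11.15 / 42.511635
theta = 0.2623

0.2623


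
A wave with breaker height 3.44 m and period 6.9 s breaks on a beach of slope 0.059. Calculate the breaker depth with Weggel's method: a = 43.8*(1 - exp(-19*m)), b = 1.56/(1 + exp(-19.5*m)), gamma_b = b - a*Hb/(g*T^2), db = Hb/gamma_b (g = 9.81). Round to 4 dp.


a = 43.8 * (1 - exp(-19 * m))
exp(-19 * 0.059) = exp(-1.1210) = 0.325954
a = 43.8 * (1 - 0.325954) = 29.523229
b = 1.56 / (1 + exp(-19.5 * m))
exp(-19.5 * 0.059) = exp(-1.1505) = 0.316478
b = 1.56 / (1 + 0.316478) = 1.184979
Hb / (g * T^2) = 3.44 / (9.81 * 6.9^2) = 3.44 / 467.0541 = 0.00736531
gamma_b = b - a * Hb/(g*T^2) = 1.184979 - 29.523229 * 0.00736531 = 0.967532
db = Hb / gamma_b = 3.44 / 0.967532
db = 3.5554 m

3.5554


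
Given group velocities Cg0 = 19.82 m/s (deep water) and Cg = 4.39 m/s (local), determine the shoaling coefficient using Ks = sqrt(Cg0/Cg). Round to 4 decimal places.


Ks = sqrt(Cg0 / Cg)
Ks = sqrt(19.82 / 4.39)
Ks = sqrt(4.5148)
Ks = 2.1248

2.1248


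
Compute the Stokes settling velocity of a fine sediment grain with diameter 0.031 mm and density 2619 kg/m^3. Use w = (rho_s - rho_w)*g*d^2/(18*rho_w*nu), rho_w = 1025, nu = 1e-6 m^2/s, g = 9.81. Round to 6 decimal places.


w = (rho_s - rho_w) * g * d^2 / (18 * rho_w * nu)
d = 0.031 mm = 0.000031 m
rho_s - rho_w = 2619 - 1025 = 1594
Numerator = 1594 * 9.81 * (0.000031)^2 = 0.000015027292
Denominator = 18 * 1025 * 1e-6 = 0.018450
w = 0.000814 m/s

0.000814


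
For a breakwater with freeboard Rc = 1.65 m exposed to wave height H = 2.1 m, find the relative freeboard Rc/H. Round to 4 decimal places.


Relative freeboard = Rc / H
= 1.65 / 2.1
= 0.7857

0.7857


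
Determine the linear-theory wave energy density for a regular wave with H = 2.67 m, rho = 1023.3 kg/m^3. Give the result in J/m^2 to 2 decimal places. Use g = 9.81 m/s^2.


E = (1/8) * rho * g * H^2
E = (1/8) * 1023.3 * 9.81 * 2.67^2
E = 0.125 * 1023.3 * 9.81 * 7.1289
E = 8945.50 J/m^2

8945.50


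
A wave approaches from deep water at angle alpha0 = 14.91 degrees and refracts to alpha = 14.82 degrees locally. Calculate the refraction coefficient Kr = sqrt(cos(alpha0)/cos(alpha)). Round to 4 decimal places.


Kr = sqrt(cos(alpha0) / cos(alpha))
cos(14.91) = 0.966331
cos(14.82) = 0.966734
Kr = sqrt(0.966331 / 0.966734)
Kr = sqrt(0.999583)
Kr = 0.9998

0.9998


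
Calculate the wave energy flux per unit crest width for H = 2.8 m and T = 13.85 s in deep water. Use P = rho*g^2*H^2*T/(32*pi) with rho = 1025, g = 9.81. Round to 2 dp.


P = rho * g^2 * H^2 * T / (32 * pi)
P = 1025 * 9.81^2 * 2.8^2 * 13.85 / (32 * pi)
P = 1025 * 96.2361 * 7.8400 * 13.85 / 100.53096
P = 106543.72 W/m

106543.72


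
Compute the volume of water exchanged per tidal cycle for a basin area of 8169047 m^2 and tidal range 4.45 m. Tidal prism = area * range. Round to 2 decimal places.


Tidal prism = Area * Tidal range
P = 8169047 * 4.45
P = 36352259.15 m^3

36352259.15


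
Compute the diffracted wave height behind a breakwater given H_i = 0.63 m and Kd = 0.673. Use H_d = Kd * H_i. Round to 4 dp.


H_d = Kd * H_i
H_d = 0.673 * 0.63
H_d = 0.4240 m

0.4240


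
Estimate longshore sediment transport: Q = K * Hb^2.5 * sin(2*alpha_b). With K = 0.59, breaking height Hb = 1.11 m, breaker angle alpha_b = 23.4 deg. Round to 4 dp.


Q = K * Hb^2.5 * sin(2 * alpha_b)
Hb^2.5 = 1.11^2.5 = 1.298098
sin(2 * 23.4) = sin(46.8) = 0.728969
Q = 0.59 * 1.298098 * 0.728969
Q = 0.5583 m^3/s

0.5583


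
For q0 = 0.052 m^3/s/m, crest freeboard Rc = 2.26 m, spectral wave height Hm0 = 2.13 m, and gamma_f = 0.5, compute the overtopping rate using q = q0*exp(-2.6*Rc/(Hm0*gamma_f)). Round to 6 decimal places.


q = q0 * exp(-2.6 * Rc / (Hm0 * gamma_f))
Exponent = -2.6 * 2.26 / (2.13 * 0.5)
= -2.6 * 2.26 / 1.0650
= -5.517371
exp(-5.517371) = 0.004016
q = 0.052 * 0.004016
q = 0.000209 m^3/s/m

0.000209


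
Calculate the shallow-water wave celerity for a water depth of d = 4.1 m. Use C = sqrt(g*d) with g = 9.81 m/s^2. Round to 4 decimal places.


Using the shallow-water approximation:
C = sqrt(g * d) = sqrt(9.81 * 4.1)
C = sqrt(40.2210)
C = 6.3420 m/s

6.3420


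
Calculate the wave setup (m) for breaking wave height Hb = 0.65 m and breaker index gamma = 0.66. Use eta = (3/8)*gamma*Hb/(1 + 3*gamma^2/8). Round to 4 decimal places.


eta = (3/8) * gamma * Hb / (1 + 3*gamma^2/8)
Numerator = (3/8) * 0.66 * 0.65 = 0.160875
Denominator = 1 + 3*0.66^2/8 = 1 + 0.163350 = 1.163350
eta = 0.160875 / 1.163350
eta = 0.1383 m

0.1383


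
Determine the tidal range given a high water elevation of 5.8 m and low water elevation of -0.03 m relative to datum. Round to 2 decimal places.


Tidal range = High water - Low water
Tidal range = 5.8 - (-0.03)
Tidal range = 5.83 m

5.83


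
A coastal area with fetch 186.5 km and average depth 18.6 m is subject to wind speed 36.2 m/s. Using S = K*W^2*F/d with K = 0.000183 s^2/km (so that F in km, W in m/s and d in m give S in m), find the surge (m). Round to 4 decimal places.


S = K * W^2 * F / d
W^2 = 36.2^2 = 1310.44
S = 0.000183 * 1310.44 * 186.5 / 18.6
Numerator = 0.000183 * 1310.44 * 186.5 = 44.724662
S = 44.724662 / 18.6 = 2.4046 m

2.4046


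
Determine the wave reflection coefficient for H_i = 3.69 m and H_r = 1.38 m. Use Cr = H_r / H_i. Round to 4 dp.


Cr = H_r / H_i
Cr = 1.38 / 3.69
Cr = 0.3740

0.3740


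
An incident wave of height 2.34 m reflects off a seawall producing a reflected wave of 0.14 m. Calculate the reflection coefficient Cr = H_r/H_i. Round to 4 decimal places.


Cr = H_r / H_i
Cr = 0.14 / 2.34
Cr = 0.0598

0.0598


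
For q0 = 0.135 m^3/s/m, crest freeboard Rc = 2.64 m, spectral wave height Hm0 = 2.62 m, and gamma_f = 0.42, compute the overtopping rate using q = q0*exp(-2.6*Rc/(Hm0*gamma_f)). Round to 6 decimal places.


q = q0 * exp(-2.6 * Rc / (Hm0 * gamma_f))
Exponent = -2.6 * 2.64 / (2.62 * 0.42)
= -2.6 * 2.64 / 1.1004
= -6.237732
exp(-6.237732) = 0.001954
q = 0.135 * 0.001954
q = 0.000264 m^3/s/m

0.000264


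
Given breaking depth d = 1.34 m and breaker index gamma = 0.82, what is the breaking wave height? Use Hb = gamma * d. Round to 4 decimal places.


Hb = gamma * d
Hb = 0.82 * 1.34
Hb = 1.0988 m

1.0988


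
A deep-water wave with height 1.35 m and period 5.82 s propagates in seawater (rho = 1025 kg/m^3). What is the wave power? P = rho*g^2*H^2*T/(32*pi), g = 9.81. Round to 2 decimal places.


P = rho * g^2 * H^2 * T / (32 * pi)
P = 1025 * 9.81^2 * 1.35^2 * 5.82 / (32 * pi)
P = 1025 * 96.2361 * 1.8225 * 5.82 / 100.53096
P = 10407.65 W/m

10407.65


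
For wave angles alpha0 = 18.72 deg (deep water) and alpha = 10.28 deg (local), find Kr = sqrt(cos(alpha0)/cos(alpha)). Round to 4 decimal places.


Kr = sqrt(cos(alpha0) / cos(alpha))
cos(18.72) = 0.947098
cos(10.28) = 0.983947
Kr = sqrt(0.947098 / 0.983947)
Kr = sqrt(0.962550)
Kr = 0.9811

0.9811


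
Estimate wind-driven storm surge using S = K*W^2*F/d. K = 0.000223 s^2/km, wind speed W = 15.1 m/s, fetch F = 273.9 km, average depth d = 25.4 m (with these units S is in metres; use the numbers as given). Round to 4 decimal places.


S = K * W^2 * F / d
W^2 = 15.1^2 = 228.01
S = 0.000223 * 228.01 * 273.9 / 25.4
Numerator = 0.000223 * 228.01 * 273.9 = 13.926782
S = 13.926782 / 25.4 = 0.5483 m

0.5483


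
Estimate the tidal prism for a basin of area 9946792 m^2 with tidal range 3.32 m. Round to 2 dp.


Tidal prism = Area * Tidal range
P = 9946792 * 3.32
P = 33023349.44 m^3

33023349.44


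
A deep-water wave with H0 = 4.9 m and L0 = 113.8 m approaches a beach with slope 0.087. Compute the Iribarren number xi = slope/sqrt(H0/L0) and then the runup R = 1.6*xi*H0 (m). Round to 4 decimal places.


xi = slope / sqrt(H0/L0)
H0/L0 = 4.9/113.8 = 0.043058
sqrt(0.043058) = 0.207504
xi = 0.087 / 0.207504 = 0.419269
R = 1.6 * xi * H0 = 1.6 * 0.419269 * 4.9
R = 3.2871 m

3.2871


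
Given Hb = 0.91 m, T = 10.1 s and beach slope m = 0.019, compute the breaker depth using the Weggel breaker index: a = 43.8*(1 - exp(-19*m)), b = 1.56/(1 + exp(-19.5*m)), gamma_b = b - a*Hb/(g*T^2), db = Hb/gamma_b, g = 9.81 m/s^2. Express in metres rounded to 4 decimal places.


a = 43.8 * (1 - exp(-19 * m))
exp(-19 * 0.019) = exp(-0.3610) = 0.696979
a = 43.8 * (1 - 0.696979) = 13.272320
b = 1.56 / (1 + exp(-19.5 * m))
exp(-19.5 * 0.019) = exp(-0.3705) = 0.690389
b = 1.56 / (1 + 0.690389) = 0.922864
Hb / (g * T^2) = 0.91 / (9.81 * 10.1^2) = 0.91 / 1000.7181 = 0.00090935
gamma_b = b - a * Hb/(g*T^2) = 0.922864 - 13.272320 * 0.00090935 = 0.910795
db = Hb / gamma_b = 0.91 / 0.910795
db = 0.9991 m

0.9991


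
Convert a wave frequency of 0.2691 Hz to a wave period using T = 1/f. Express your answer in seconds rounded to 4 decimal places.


T = 1 / f
T = 1 / 0.2691
T = 3.7161 s

3.7161


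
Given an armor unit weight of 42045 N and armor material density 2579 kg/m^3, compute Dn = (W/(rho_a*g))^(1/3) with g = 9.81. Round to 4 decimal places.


V = W / (rho_a * g)
V = 42045 / (2579 * 9.81)
V = 42045 / 25299.99
V = 1.661858 m^3
Dn = V^(1/3) = 1.661858^(1/3)
Dn = 1.1845 m

1.1845


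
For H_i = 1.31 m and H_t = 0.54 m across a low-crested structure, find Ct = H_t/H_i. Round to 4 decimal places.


Ct = H_t / H_i
Ct = 0.54 / 1.31
Ct = 0.4122

0.4122


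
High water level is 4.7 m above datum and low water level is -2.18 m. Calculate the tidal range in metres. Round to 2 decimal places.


Tidal range = High water - Low water
Tidal range = 4.7 - (-2.18)
Tidal range = 6.88 m

6.88


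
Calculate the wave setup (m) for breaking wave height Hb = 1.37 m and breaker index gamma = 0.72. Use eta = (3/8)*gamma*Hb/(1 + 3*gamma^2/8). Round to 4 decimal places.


eta = (3/8) * gamma * Hb / (1 + 3*gamma^2/8)
Numerator = (3/8) * 0.72 * 1.37 = 0.369900
Denominator = 1 + 3*0.72^2/8 = 1 + 0.194400 = 1.194400
eta = 0.369900 / 1.194400
eta = 0.3097 m

0.3097


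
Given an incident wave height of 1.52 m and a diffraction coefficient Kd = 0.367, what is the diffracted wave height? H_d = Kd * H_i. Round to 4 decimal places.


H_d = Kd * H_i
H_d = 0.367 * 1.52
H_d = 0.5578 m

0.5578


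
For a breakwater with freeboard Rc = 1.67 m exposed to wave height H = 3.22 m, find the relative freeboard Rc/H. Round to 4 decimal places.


Relative freeboard = Rc / H
= 1.67 / 3.22
= 0.5186

0.5186


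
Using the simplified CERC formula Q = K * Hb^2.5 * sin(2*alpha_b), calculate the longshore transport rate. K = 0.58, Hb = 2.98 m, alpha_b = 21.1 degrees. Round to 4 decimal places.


Q = K * Hb^2.5 * sin(2 * alpha_b)
Hb^2.5 = 2.98^2.5 = 15.329947
sin(2 * 21.1) = sin(42.2) = 0.671721
Q = 0.58 * 15.329947 * 0.671721
Q = 5.9725 m^3/s

5.9725


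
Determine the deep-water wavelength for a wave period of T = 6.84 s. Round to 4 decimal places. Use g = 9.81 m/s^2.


L0 = g * T^2 / (2 * pi)
L0 = 9.81 * 6.84^2 / (2 * pi)
L0 = 9.81 * 46.7856 / 6.28319
L0 = 458.9667 / 6.28319
L0 = 73.0468 m

73.0468


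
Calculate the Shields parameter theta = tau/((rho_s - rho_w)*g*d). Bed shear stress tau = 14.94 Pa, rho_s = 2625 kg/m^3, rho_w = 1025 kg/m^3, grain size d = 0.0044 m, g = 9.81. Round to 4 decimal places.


theta = tau / ((rho_s - rho_w) * g * d)
rho_s - rho_w = 2625 - 1025 = 1600
Denominator = 1600 * 9.81 * 0.0044 = 69.062400
theta = 14.94 / 69.062400
theta = 0.2163

0.2163


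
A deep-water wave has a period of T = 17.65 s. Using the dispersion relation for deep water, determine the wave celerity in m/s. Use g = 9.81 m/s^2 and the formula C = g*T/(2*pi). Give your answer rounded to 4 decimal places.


We use the deep-water celerity formula:
C = g * T / (2 * pi)
C = 9.81 * 17.65 / (2 * 3.14159...)
C = 173.146500 / 6.283185
C = 27.5571 m/s

27.5571


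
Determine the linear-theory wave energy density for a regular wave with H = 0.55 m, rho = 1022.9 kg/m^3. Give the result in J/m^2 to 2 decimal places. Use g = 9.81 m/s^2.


E = (1/8) * rho * g * H^2
E = (1/8) * 1022.9 * 9.81 * 0.55^2
E = 0.125 * 1022.9 * 9.81 * 0.3025
E = 379.44 J/m^2

379.44


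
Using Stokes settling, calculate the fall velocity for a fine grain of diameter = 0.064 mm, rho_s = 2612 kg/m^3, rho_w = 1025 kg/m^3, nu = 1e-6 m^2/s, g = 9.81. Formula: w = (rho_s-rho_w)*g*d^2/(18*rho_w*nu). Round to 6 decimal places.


w = (rho_s - rho_w) * g * d^2 / (18 * rho_w * nu)
d = 0.064 mm = 0.000064 m
rho_s - rho_w = 2612 - 1025 = 1587
Numerator = 1587 * 9.81 * (0.000064)^2 = 0.000063768453
Denominator = 18 * 1025 * 1e-6 = 0.018450
w = 0.003456 m/s

0.003456


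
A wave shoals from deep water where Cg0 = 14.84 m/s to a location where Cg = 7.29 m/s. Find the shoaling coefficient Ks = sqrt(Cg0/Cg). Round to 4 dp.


Ks = sqrt(Cg0 / Cg)
Ks = sqrt(14.84 / 7.29)
Ks = sqrt(2.0357)
Ks = 1.4268

1.4268


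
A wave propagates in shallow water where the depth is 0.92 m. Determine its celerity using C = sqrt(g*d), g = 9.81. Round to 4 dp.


Using the shallow-water approximation:
C = sqrt(g * d) = sqrt(9.81 * 0.92)
C = sqrt(9.0252)
C = 3.0042 m/s

3.0042


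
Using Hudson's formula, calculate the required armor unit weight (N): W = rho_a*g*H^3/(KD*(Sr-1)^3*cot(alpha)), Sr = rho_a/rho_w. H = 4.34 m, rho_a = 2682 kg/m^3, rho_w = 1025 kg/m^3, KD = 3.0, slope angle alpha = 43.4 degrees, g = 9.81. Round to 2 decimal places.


Sr = rho_a / rho_w = 2682 / 1025 = 2.616585
(Sr - 1) = 1.616585
(Sr - 1)^3 = 4.224701
cot(43.4) = 1 / tan(43.4) = 1 / 0.945653 = 1.057470
Numerator = 2682 * 9.81 * 4.34^3 = 2150784.8538
Denominator = 3.0 * 4.224701 * 1.057470 = 13.402487
W = 2150784.8538 / 13.402487
W = 160476.55 N

160476.55


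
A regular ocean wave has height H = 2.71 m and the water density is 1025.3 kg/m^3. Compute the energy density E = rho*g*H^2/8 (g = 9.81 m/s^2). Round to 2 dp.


E = (1/8) * rho * g * H^2
E = (1/8) * 1025.3 * 9.81 * 2.71^2
E = 0.125 * 1025.3 * 9.81 * 7.3441
E = 9233.55 J/m^2

9233.55


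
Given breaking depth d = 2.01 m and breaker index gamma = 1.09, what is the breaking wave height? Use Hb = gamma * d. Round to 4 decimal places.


Hb = gamma * d
Hb = 1.09 * 2.01
Hb = 2.1909 m

2.1909


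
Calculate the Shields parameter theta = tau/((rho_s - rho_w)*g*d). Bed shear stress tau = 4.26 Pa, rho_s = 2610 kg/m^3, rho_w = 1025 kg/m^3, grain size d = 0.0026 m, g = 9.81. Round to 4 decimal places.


theta = tau / ((rho_s - rho_w) * g * d)
rho_s - rho_w = 2610 - 1025 = 1585
Denominator = 1585 * 9.81 * 0.0026 = 40.427010
theta = 4.26 / 40.427010
theta = 0.1054

0.1054


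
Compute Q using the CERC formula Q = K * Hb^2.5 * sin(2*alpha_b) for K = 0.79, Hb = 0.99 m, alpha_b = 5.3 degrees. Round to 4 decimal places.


Q = K * Hb^2.5 * sin(2 * alpha_b)
Hb^2.5 = 0.99^2.5 = 0.975187
sin(2 * 5.3) = sin(10.6) = 0.183951
Q = 0.79 * 0.975187 * 0.183951
Q = 0.1417 m^3/s

0.1417


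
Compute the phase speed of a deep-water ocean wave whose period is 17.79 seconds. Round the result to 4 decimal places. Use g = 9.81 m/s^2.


We use the deep-water celerity formula:
C = g * T / (2 * pi)
C = 9.81 * 17.79 / (2 * 3.14159...)
C = 174.519900 / 6.283185
C = 27.7757 m/s

27.7757


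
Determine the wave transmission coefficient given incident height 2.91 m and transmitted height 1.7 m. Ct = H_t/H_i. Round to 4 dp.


Ct = H_t / H_i
Ct = 1.7 / 2.91
Ct = 0.5842

0.5842


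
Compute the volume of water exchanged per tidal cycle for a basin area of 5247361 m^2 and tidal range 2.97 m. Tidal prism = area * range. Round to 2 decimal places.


Tidal prism = Area * Tidal range
P = 5247361 * 2.97
P = 15584662.17 m^3

15584662.17


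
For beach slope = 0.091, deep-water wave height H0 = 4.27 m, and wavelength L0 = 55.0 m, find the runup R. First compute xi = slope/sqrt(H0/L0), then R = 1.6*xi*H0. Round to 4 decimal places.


xi = slope / sqrt(H0/L0)
H0/L0 = 4.27/55.0 = 0.077636
sqrt(0.077636) = 0.278633
xi = 0.091 / 0.278633 = 0.326594
R = 1.6 * xi * H0 = 1.6 * 0.326594 * 4.27
R = 2.2313 m

2.2313


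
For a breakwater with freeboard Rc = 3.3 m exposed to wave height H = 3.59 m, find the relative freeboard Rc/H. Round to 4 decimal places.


Relative freeboard = Rc / H
= 3.3 / 3.59
= 0.9192

0.9192


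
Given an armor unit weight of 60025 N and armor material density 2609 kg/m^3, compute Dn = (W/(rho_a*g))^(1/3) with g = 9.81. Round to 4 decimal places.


V = W / (rho_a * g)
V = 60025 / (2609 * 9.81)
V = 60025 / 25594.29
V = 2.345250 m^3
Dn = V^(1/3) = 2.345250^(1/3)
Dn = 1.3286 m

1.3286


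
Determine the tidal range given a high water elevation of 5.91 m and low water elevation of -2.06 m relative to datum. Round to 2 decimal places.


Tidal range = High water - Low water
Tidal range = 5.91 - (-2.06)
Tidal range = 7.97 m

7.97


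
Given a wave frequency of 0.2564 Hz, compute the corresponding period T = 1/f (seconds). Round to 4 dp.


T = 1 / f
T = 1 / 0.2564
T = 3.9002 s

3.9002


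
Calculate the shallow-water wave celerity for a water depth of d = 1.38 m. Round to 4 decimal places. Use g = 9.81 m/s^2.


Using the shallow-water approximation:
C = sqrt(g * d) = sqrt(9.81 * 1.38)
C = sqrt(13.5378)
C = 3.6794 m/s

3.6794


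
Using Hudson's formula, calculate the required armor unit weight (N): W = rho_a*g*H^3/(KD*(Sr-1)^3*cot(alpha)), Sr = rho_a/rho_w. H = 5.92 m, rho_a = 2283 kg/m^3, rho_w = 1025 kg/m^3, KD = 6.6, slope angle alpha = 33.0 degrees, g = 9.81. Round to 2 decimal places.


Sr = rho_a / rho_w = 2283 / 1025 = 2.227317
(Sr - 1) = 1.227317
(Sr - 1)^3 = 1.848717
cot(33.0) = 1 / tan(33.0) = 1 / 0.649408 = 1.539865
Numerator = 2283 * 9.81 * 5.92^3 = 4646650.8316
Denominator = 6.6 * 1.848717 * 1.539865 = 18.788707
W = 4646650.8316 / 18.788707
W = 247310.83 N

247310.83


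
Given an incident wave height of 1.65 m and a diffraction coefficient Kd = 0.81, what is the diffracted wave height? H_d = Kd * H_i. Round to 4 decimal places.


H_d = Kd * H_i
H_d = 0.81 * 1.65
H_d = 1.3365 m

1.3365


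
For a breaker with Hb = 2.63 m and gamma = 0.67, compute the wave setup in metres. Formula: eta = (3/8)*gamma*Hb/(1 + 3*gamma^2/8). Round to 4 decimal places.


eta = (3/8) * gamma * Hb / (1 + 3*gamma^2/8)
Numerator = (3/8) * 0.67 * 2.63 = 0.660788
Denominator = 1 + 3*0.67^2/8 = 1 + 0.168338 = 1.168338
eta = 0.660788 / 1.168338
eta = 0.5656 m

0.5656


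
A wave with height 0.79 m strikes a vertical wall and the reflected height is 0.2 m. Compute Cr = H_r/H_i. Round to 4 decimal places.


Cr = H_r / H_i
Cr = 0.2 / 0.79
Cr = 0.2532

0.2532


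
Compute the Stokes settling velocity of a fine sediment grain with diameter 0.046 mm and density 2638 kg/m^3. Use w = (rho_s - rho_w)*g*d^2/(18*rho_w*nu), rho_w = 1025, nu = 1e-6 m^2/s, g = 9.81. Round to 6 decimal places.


w = (rho_s - rho_w) * g * d^2 / (18 * rho_w * nu)
d = 0.046 mm = 0.000046 m
rho_s - rho_w = 2638 - 1025 = 1613
Numerator = 1613 * 9.81 * (0.000046)^2 = 0.000033482589
Denominator = 18 * 1025 * 1e-6 = 0.018450
w = 0.001815 m/s

0.001815


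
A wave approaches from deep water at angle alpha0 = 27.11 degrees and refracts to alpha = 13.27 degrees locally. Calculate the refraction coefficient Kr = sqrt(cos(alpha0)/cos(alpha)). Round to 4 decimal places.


Kr = sqrt(cos(alpha0) / cos(alpha))
cos(27.11) = 0.890133
cos(13.27) = 0.973299
Kr = sqrt(0.890133 / 0.973299)
Kr = sqrt(0.914553)
Kr = 0.9563

0.9563


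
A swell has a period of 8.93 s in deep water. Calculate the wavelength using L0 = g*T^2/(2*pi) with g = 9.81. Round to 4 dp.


L0 = g * T^2 / (2 * pi)
L0 = 9.81 * 8.93^2 / (2 * pi)
L0 = 9.81 * 79.7449 / 6.28319
L0 = 782.2975 / 6.28319
L0 = 124.5065 m

124.5065


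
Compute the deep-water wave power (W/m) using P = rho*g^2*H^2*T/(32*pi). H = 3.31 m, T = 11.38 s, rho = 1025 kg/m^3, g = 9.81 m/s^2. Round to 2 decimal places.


P = rho * g^2 * H^2 * T / (32 * pi)
P = 1025 * 9.81^2 * 3.31^2 * 11.38 / (32 * pi)
P = 1025 * 96.2361 * 10.9561 * 11.38 / 100.53096
P = 122337.69 W/m

122337.69


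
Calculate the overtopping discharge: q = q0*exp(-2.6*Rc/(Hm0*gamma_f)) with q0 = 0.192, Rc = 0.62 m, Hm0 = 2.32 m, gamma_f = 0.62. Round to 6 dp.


q = q0 * exp(-2.6 * Rc / (Hm0 * gamma_f))
Exponent = -2.6 * 0.62 / (2.32 * 0.62)
= -2.6 * 0.62 / 1.4384
= -1.120690
exp(-1.120690) = 0.326055
q = 0.192 * 0.326055
q = 0.062603 m^3/s/m

0.062603


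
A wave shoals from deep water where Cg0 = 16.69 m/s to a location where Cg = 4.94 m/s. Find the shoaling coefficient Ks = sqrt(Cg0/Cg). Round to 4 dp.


Ks = sqrt(Cg0 / Cg)
Ks = sqrt(16.69 / 4.94)
Ks = sqrt(3.3785)
Ks = 1.8381

1.8381


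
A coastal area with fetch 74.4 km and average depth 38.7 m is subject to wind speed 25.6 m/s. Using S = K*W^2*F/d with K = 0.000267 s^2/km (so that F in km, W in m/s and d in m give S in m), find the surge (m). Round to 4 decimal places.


S = K * W^2 * F / d
W^2 = 25.6^2 = 655.36
S = 0.000267 * 655.36 * 74.4 / 38.7
Numerator = 0.000267 * 655.36 * 74.4 = 13.018595
S = 13.018595 / 38.7 = 0.3364 m

0.3364


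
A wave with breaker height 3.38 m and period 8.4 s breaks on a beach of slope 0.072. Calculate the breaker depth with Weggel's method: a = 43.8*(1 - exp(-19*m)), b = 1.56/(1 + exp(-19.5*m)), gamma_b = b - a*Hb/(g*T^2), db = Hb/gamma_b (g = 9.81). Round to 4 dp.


a = 43.8 * (1 - exp(-19 * m))
exp(-19 * 0.072) = exp(-1.3680) = 0.254616
a = 43.8 * (1 - 0.254616) = 32.647833
b = 1.56 / (1 + exp(-19.5 * m))
exp(-19.5 * 0.072) = exp(-1.4040) = 0.245613
b = 1.56 / (1 + 0.245613) = 1.252396
Hb / (g * T^2) = 3.38 / (9.81 * 8.4^2) = 3.38 / 692.1936 = 0.00488303
gamma_b = b - a * Hb/(g*T^2) = 1.252396 - 32.647833 * 0.00488303 = 1.092976
db = Hb / gamma_b = 3.38 / 1.092976
db = 3.0925 m

3.0925


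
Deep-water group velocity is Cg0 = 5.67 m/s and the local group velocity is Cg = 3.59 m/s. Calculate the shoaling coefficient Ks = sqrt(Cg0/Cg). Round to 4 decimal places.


Ks = sqrt(Cg0 / Cg)
Ks = sqrt(5.67 / 3.59)
Ks = sqrt(1.5794)
Ks = 1.2567

1.2567


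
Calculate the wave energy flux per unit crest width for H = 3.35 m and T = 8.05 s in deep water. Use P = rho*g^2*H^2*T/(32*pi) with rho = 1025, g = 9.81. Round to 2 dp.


P = rho * g^2 * H^2 * T / (32 * pi)
P = 1025 * 9.81^2 * 3.35^2 * 8.05 / (32 * pi)
P = 1025 * 96.2361 * 11.2225 * 8.05 / 100.53096
P = 88643.63 W/m

88643.63


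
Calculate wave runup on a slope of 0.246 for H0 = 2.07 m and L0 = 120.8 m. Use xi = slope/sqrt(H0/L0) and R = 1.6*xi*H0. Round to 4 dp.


xi = slope / sqrt(H0/L0)
H0/L0 = 2.07/120.8 = 0.017136
sqrt(0.017136) = 0.130904
xi = 0.246 / 0.130904 = 1.879245
R = 1.6 * xi * H0 = 1.6 * 1.879245 * 2.07
R = 6.2241 m

6.2241


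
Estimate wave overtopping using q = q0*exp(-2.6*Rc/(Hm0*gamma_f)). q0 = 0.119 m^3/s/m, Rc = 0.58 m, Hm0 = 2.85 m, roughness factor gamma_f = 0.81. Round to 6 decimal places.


q = q0 * exp(-2.6 * Rc / (Hm0 * gamma_f))
Exponent = -2.6 * 0.58 / (2.85 * 0.81)
= -2.6 * 0.58 / 2.3085
= -0.653238
exp(-0.653238) = 0.520358
q = 0.119 * 0.520358
q = 0.061923 m^3/s/m

0.061923


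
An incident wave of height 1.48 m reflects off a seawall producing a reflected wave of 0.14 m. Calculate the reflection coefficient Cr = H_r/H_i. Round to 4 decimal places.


Cr = H_r / H_i
Cr = 0.14 / 1.48
Cr = 0.0946

0.0946


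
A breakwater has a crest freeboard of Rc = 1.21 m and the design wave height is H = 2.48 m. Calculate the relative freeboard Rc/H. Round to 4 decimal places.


Relative freeboard = Rc / H
= 1.21 / 2.48
= 0.4879

0.4879


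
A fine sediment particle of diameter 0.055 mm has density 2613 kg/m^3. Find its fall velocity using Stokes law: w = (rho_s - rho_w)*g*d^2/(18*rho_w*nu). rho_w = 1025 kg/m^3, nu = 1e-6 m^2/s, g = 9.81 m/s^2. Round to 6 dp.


w = (rho_s - rho_w) * g * d^2 / (18 * rho_w * nu)
d = 0.055 mm = 0.000055 m
rho_s - rho_w = 2613 - 1025 = 1588
Numerator = 1588 * 9.81 * (0.000055)^2 = 0.000047124297
Denominator = 18 * 1025 * 1e-6 = 0.018450
w = 0.002554 m/s

0.002554


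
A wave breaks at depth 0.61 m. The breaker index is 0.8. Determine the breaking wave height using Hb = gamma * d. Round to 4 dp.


Hb = gamma * d
Hb = 0.8 * 0.61
Hb = 0.4880 m

0.4880


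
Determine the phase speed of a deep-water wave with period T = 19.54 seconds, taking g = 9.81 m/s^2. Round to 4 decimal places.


We use the deep-water celerity formula:
C = g * T / (2 * pi)
C = 9.81 * 19.54 / (2 * 3.14159...)
C = 191.687400 / 6.283185
C = 30.5080 m/s

30.5080


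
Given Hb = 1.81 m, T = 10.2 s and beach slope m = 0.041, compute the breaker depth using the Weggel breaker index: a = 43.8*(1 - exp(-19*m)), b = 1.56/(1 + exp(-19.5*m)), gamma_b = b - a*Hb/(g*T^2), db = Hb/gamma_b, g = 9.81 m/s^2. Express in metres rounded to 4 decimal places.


a = 43.8 * (1 - exp(-19 * m))
exp(-19 * 0.041) = exp(-0.7790) = 0.458865
a = 43.8 * (1 - 0.458865) = 23.701728
b = 1.56 / (1 + exp(-19.5 * m))
exp(-19.5 * 0.041) = exp(-0.7995) = 0.449554
b = 1.56 / (1 + 0.449554) = 1.076193
Hb / (g * T^2) = 1.81 / (9.81 * 10.2^2) = 1.81 / 1020.6324 = 0.00177341
gamma_b = b - a * Hb/(g*T^2) = 1.076193 - 23.701728 * 0.00177341 = 1.034160
db = Hb / gamma_b = 1.81 / 1.034160
db = 1.7502 m

1.7502


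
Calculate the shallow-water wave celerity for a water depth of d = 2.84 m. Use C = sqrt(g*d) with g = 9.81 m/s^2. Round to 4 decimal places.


Using the shallow-water approximation:
C = sqrt(g * d) = sqrt(9.81 * 2.84)
C = sqrt(27.8604)
C = 5.2783 m/s

5.2783


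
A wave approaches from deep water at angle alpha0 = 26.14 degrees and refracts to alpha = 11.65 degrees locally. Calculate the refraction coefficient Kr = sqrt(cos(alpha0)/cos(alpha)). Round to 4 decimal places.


Kr = sqrt(cos(alpha0) / cos(alpha))
cos(26.14) = 0.897720
cos(11.65) = 0.979399
Kr = sqrt(0.897720 / 0.979399)
Kr = sqrt(0.916603)
Kr = 0.9574

0.9574


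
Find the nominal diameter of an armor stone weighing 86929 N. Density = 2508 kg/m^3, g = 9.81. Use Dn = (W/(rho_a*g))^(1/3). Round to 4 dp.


V = W / (rho_a * g)
V = 86929 / (2508 * 9.81)
V = 86929 / 24603.48
V = 3.533199 m^3
Dn = V^(1/3) = 3.533199^(1/3)
Dn = 1.5231 m

1.5231


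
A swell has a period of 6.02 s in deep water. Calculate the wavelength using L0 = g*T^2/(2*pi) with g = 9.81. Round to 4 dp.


L0 = g * T^2 / (2 * pi)
L0 = 9.81 * 6.02^2 / (2 * pi)
L0 = 9.81 * 36.2404 / 6.28319
L0 = 355.5183 / 6.28319
L0 = 56.5825 m

56.5825


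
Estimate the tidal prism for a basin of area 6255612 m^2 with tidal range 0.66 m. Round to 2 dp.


Tidal prism = Area * Tidal range
P = 6255612 * 0.66
P = 4128703.92 m^3

4128703.92


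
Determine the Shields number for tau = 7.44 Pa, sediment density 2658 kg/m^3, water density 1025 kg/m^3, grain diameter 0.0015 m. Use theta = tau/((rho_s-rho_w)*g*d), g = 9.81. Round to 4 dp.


theta = tau / ((rho_s - rho_w) * g * d)
rho_s - rho_w = 2658 - 1025 = 1633
Denominator = 1633 * 9.81 * 0.0015 = 24.029595
theta = 7.44 / 24.029595
theta = 0.3096

0.3096


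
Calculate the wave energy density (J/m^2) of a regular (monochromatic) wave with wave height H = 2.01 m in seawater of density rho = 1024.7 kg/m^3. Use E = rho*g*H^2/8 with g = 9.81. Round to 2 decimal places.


E = (1/8) * rho * g * H^2
E = (1/8) * 1024.7 * 9.81 * 2.01^2
E = 0.125 * 1024.7 * 9.81 * 4.0401
E = 5076.54 J/m^2

5076.54


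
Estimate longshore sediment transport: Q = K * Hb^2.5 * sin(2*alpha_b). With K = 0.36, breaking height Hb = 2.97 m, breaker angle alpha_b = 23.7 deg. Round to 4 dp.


Q = K * Hb^2.5 * sin(2 * alpha_b)
Hb^2.5 = 2.97^2.5 = 15.201664
sin(2 * 23.7) = sin(47.4) = 0.736097
Q = 0.36 * 15.201664 * 0.736097
Q = 4.0284 m^3/s

4.0284


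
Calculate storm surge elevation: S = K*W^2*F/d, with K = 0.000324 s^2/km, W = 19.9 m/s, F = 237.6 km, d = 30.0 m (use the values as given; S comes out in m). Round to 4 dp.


S = K * W^2 * F / d
W^2 = 19.9^2 = 396.01
S = 0.000324 * 396.01 * 237.6 / 30.0
Numerator = 0.000324 * 396.01 * 237.6 = 30.485800
S = 30.485800 / 30.0 = 1.0162 m

1.0162


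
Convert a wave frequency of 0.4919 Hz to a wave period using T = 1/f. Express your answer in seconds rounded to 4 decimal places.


T = 1 / f
T = 1 / 0.4919
T = 2.0329 s

2.0329


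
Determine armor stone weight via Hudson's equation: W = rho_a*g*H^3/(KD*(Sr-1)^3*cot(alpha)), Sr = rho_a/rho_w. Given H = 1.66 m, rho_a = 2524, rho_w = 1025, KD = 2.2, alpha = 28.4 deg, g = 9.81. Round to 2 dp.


Sr = rho_a / rho_w = 2524 / 1025 = 2.462439
(Sr - 1) = 1.462439
(Sr - 1)^3 = 3.127759
cot(28.4) = 1 / tan(28.4) = 1 / 0.540698 = 1.849461
Numerator = 2524 * 9.81 * 1.66^3 = 113261.5817
Denominator = 2.2 * 3.127759 * 1.849461 = 12.726273
W = 113261.5817 / 12.726273
W = 8899.82 N

8899.82


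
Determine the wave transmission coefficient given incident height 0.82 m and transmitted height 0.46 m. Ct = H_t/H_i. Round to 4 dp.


Ct = H_t / H_i
Ct = 0.46 / 0.82
Ct = 0.5610

0.5610


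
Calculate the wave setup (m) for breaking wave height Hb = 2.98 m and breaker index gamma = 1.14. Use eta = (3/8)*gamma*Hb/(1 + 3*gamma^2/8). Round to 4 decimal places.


eta = (3/8) * gamma * Hb / (1 + 3*gamma^2/8)
Numerator = (3/8) * 1.14 * 2.98 = 1.273950
Denominator = 1 + 3*1.14^2/8 = 1 + 0.487350 = 1.487350
eta = 1.273950 / 1.487350
eta = 0.8565 m

0.8565


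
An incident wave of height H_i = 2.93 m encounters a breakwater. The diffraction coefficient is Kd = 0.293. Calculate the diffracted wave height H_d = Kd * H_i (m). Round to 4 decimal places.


H_d = Kd * H_i
H_d = 0.293 * 2.93
H_d = 0.8585 m

0.8585


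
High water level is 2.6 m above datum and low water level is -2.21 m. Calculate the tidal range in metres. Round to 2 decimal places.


Tidal range = High water - Low water
Tidal range = 2.6 - (-2.21)
Tidal range = 4.81 m

4.81


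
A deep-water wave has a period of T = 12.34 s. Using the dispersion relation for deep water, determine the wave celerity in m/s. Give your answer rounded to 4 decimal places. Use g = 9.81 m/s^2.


We use the deep-water celerity formula:
C = g * T / (2 * pi)
C = 9.81 * 12.34 / (2 * 3.14159...)
C = 121.055400 / 6.283185
C = 19.2666 m/s

19.2666


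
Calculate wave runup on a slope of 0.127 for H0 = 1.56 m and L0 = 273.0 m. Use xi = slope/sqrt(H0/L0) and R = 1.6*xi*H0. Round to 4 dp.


xi = slope / sqrt(H0/L0)
H0/L0 = 1.56/273.0 = 0.005714
sqrt(0.005714) = 0.075593
xi = 0.127 / 0.075593 = 1.680052
R = 1.6 * xi * H0 = 1.6 * 1.680052 * 1.56
R = 4.1934 m

4.1934


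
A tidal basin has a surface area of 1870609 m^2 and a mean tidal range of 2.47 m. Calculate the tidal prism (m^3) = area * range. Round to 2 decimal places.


Tidal prism = Area * Tidal range
P = 1870609 * 2.47
P = 4620404.23 m^3

4620404.23


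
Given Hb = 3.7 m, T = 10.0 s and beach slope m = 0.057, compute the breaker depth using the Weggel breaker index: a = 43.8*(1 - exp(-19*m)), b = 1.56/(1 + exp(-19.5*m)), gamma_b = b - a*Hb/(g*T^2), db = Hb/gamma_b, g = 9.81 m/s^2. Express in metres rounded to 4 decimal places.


a = 43.8 * (1 - exp(-19 * m))
exp(-19 * 0.057) = exp(-1.0830) = 0.338578
a = 43.8 * (1 - 0.338578) = 28.970272
b = 1.56 / (1 + exp(-19.5 * m))
exp(-19.5 * 0.057) = exp(-1.1115) = 0.329065
b = 1.56 / (1 + 0.329065) = 1.173757
Hb / (g * T^2) = 3.7 / (9.81 * 10.0^2) = 3.7 / 981.0000 = 0.00377166
gamma_b = b - a * Hb/(g*T^2) = 1.173757 - 28.970272 * 0.00377166 = 1.064491
db = Hb / gamma_b = 3.7 / 1.064491
db = 3.4758 m

3.4758


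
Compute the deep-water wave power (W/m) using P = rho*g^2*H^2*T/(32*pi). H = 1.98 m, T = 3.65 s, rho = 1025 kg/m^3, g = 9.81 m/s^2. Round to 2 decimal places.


P = rho * g^2 * H^2 * T / (32 * pi)
P = 1025 * 9.81^2 * 1.98^2 * 3.65 / (32 * pi)
P = 1025 * 96.2361 * 3.9204 * 3.65 / 100.53096
P = 14040.59 W/m

14040.59


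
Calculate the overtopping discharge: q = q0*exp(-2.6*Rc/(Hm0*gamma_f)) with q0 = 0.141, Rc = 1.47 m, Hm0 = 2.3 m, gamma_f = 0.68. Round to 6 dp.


q = q0 * exp(-2.6 * Rc / (Hm0 * gamma_f))
Exponent = -2.6 * 1.47 / (2.3 * 0.68)
= -2.6 * 1.47 / 1.5640
= -2.443734
exp(-2.443734) = 0.086836
q = 0.141 * 0.086836
q = 0.012244 m^3/s/m

0.012244


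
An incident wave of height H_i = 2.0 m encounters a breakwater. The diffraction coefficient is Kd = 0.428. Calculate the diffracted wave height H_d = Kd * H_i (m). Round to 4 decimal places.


H_d = Kd * H_i
H_d = 0.428 * 2.0
H_d = 0.8560 m

0.8560


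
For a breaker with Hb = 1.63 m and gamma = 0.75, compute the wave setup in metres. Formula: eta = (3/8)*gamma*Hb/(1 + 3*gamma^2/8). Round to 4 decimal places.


eta = (3/8) * gamma * Hb / (1 + 3*gamma^2/8)
Numerator = (3/8) * 0.75 * 1.63 = 0.458437
Denominator = 1 + 3*0.75^2/8 = 1 + 0.210938 = 1.210938
eta = 0.458437 / 1.210938
eta = 0.3786 m

0.3786


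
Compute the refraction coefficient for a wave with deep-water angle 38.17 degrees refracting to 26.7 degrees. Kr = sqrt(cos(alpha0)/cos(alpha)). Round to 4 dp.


Kr = sqrt(cos(alpha0) / cos(alpha))
cos(38.17) = 0.786181
cos(26.7) = 0.893371
Kr = sqrt(0.786181 / 0.893371)
Kr = sqrt(0.880015)
Kr = 0.9381

0.9381


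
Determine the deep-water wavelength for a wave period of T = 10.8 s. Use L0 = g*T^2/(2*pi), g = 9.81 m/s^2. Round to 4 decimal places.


L0 = g * T^2 / (2 * pi)
L0 = 9.81 * 10.8^2 / (2 * pi)
L0 = 9.81 * 116.6400 / 6.28319
L0 = 1144.2384 / 6.28319
L0 = 182.1112 m

182.1112


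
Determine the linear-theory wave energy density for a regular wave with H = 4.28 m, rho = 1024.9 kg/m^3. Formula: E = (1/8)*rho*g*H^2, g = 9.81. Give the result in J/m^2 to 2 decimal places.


E = (1/8) * rho * g * H^2
E = (1/8) * 1024.9 * 9.81 * 4.28^2
E = 0.125 * 1024.9 * 9.81 * 18.3184
E = 23022.27 J/m^2

23022.27


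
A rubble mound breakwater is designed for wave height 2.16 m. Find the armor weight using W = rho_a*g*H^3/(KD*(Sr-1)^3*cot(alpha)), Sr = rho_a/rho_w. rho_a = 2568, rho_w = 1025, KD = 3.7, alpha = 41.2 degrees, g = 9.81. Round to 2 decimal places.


Sr = rho_a / rho_w = 2568 / 1025 = 2.505366
(Sr - 1) = 1.505366
(Sr - 1)^3 = 3.411349
cot(41.2) = 1 / tan(41.2) = 1 / 0.875434 = 1.142291
Numerator = 2568 * 9.81 * 2.16^3 = 253878.1238
Denominator = 3.7 * 3.411349 * 1.142291 = 14.417985
W = 253878.1238 / 14.417985
W = 17608.43 N

17608.43


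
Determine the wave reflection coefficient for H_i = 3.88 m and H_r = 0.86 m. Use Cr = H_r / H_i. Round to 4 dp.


Cr = H_r / H_i
Cr = 0.86 / 3.88
Cr = 0.2216

0.2216


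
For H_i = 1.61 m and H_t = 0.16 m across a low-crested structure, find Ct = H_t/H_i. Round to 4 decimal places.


Ct = H_t / H_i
Ct = 0.16 / 1.61
Ct = 0.0994

0.0994


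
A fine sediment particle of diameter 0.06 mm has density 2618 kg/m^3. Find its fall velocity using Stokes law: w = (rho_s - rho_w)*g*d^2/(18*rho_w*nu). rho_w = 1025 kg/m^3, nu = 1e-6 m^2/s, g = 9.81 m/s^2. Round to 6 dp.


w = (rho_s - rho_w) * g * d^2 / (18 * rho_w * nu)
d = 0.06 mm = 0.000060 m
rho_s - rho_w = 2618 - 1025 = 1593
Numerator = 1593 * 9.81 * (0.000060)^2 = 0.000056258388
Denominator = 18 * 1025 * 1e-6 = 0.018450
w = 0.003049 m/s

0.003049


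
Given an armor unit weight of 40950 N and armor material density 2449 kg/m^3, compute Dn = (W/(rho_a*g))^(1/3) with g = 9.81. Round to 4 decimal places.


V = W / (rho_a * g)
V = 40950 / (2449 * 9.81)
V = 40950 / 24024.69
V = 1.704496 m^3
Dn = V^(1/3) = 1.704496^(1/3)
Dn = 1.1945 m

1.1945


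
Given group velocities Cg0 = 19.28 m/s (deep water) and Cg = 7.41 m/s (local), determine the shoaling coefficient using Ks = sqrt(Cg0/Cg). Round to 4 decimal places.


Ks = sqrt(Cg0 / Cg)
Ks = sqrt(19.28 / 7.41)
Ks = sqrt(2.6019)
Ks = 1.6130

1.6130


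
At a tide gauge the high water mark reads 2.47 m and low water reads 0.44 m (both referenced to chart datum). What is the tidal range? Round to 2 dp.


Tidal range = High water - Low water
Tidal range = 2.47 - (0.44)
Tidal range = 2.03 m

2.03


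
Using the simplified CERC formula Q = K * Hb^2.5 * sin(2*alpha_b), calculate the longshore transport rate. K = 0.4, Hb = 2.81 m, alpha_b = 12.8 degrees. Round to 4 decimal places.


Q = K * Hb^2.5 * sin(2 * alpha_b)
Hb^2.5 = 2.81^2.5 = 13.236276
sin(2 * 12.8) = sin(25.6) = 0.432086
Q = 0.4 * 13.236276 * 0.432086
Q = 2.2877 m^3/s

2.2877


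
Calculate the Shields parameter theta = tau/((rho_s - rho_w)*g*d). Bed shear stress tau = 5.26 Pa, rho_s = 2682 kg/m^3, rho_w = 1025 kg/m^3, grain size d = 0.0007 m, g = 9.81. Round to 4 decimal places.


theta = tau / ((rho_s - rho_w) * g * d)
rho_s - rho_w = 2682 - 1025 = 1657
Denominator = 1657 * 9.81 * 0.0007 = 11.378619
theta = 5.26 / 11.378619
theta = 0.4623

0.4623


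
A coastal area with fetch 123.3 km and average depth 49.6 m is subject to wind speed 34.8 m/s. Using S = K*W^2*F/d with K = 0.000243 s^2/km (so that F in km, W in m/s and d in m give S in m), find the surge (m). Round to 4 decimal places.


S = K * W^2 * F / d
W^2 = 34.8^2 = 1211.04
S = 0.000243 * 1211.04 * 123.3 / 49.6
Numerator = 0.000243 * 1211.04 * 123.3 = 36.285059
S = 36.285059 / 49.6 = 0.7316 m

0.7316
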